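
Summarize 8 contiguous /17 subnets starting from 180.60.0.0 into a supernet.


Original prefix: /17
Number of subnets: 8 = 2^3
New prefix = 17 - 3 = 14
Supernet: 180.60.0.0/14


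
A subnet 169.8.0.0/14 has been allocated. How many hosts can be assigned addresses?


Host bits = 32 - 14 = 18
Total addresses = 2^18 = 262144
Usable = total - 2 (network and broadcast)
Usable hosts: 262142


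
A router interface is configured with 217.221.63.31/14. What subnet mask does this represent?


/14 means 14 network bits, 18 host bits
Binary: 11111111111111000000000000000000
Mask: 255.252.0.0


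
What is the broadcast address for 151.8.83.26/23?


Network: 151.8.82.0/23
Host bits = 9
Set all host bits to 1:
Broadcast: 151.8.83.255


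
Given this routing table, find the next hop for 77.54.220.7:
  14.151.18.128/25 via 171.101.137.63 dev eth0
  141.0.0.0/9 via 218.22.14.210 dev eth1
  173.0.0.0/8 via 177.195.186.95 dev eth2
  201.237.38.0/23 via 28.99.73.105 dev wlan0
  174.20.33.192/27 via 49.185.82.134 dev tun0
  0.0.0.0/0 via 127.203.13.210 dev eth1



Longest prefix match for 77.54.220.7:
  /25 14.151.18.128: no
  /9 141.0.0.0: no
  /8 173.0.0.0: no
  /23 201.237.38.0: no
  /27 174.20.33.192: no
  /0 0.0.0.0: MATCH
Selected: next-hop 127.203.13.210 via eth1 (matched /0)


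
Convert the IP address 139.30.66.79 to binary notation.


139 = 10001011
30 = 00011110
66 = 01000010
79 = 01001111
Binary: 10001011.00011110.01000010.01001111


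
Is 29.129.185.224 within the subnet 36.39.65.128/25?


Subnet network: 36.39.65.128
Test IP AND mask: 29.129.185.128
No, 29.129.185.224 is not in 36.39.65.128/25


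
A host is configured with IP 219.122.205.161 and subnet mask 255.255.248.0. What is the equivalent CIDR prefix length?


Binary: 11111111.11111111.11111000.00000000
Count leading 1s
Prefix: /21


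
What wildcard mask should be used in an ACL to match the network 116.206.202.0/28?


Subnet mask: 255.255.255.240
Wildcard = 255.255.255.255 - subnet mask
255 - 255 = 0
255 - 255 = 0
255 - 255 = 0
255 - 240 = 15
Wildcard: 0.0.0.15


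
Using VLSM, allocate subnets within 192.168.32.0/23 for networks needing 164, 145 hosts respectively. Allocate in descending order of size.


164 hosts -> /24 (254 usable): 192.168.32.0/24
145 hosts -> /24 (254 usable): 192.168.33.0/24
Allocation: 192.168.32.0/24 (164 hosts, 254 usable); 192.168.33.0/24 (145 hosts, 254 usable)


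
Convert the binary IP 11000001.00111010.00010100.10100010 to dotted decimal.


11000001 = 193
00111010 = 58
00010100 = 20
10100010 = 162
IP: 193.58.20.162


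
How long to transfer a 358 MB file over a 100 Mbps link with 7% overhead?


Effective throughput = 100 * (1 - 7/100) = 93 Mbps
File size in Mb = 358 * 8 = 2864 Mb
Time = 2864 / 93
Time = 30.7957 seconds


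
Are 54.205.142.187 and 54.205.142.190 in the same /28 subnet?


Mask: 255.255.255.240
54.205.142.187 AND mask = 54.205.142.176
54.205.142.190 AND mask = 54.205.142.176
Yes, same subnet (54.205.142.176)


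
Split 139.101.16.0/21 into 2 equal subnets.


New prefix = 21 + 1 = 22
Each subnet has 1024 addresses
  139.101.16.0/22
  139.101.20.0/22
Subnets: 139.101.16.0/22, 139.101.20.0/22


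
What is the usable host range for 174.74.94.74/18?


Network: 174.74.64.0
Broadcast: 174.74.127.255
First usable = network + 1
Last usable = broadcast - 1
Range: 174.74.64.1 to 174.74.127.254


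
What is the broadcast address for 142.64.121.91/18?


Network: 142.64.64.0/18
Host bits = 14
Set all host bits to 1:
Broadcast: 142.64.127.255


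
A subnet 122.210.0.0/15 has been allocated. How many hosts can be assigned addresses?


Host bits = 32 - 15 = 17
Total addresses = 2^17 = 131072
Usable = total - 2 (network and broadcast)
Usable hosts: 131070


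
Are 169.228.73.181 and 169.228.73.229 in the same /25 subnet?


Mask: 255.255.255.128
169.228.73.181 AND mask = 169.228.73.128
169.228.73.229 AND mask = 169.228.73.128
Yes, same subnet (169.228.73.128)


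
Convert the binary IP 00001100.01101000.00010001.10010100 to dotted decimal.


00001100 = 12
01101000 = 104
00010001 = 17
10010100 = 148
IP: 12.104.17.148


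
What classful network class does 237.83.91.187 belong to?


First octet: 237
Binary: 11101101
1110xxxx -> Class D (224-239)
Class D (multicast), default mask N/A


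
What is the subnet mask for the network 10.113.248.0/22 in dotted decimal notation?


/22 means 22 network bits, 10 host bits
Binary: 11111111111111111111110000000000
Mask: 255.255.252.0


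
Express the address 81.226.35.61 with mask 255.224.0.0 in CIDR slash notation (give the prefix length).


Binary: 11111111.11100000.00000000.00000000
Count leading 1s
Prefix: /11


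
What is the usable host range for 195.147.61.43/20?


Network: 195.147.48.0
Broadcast: 195.147.63.255
First usable = network + 1
Last usable = broadcast - 1
Range: 195.147.48.1 to 195.147.63.254


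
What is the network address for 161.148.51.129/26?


IP:   10100001.10010100.00110011.10000001
Mask: 11111111.11111111.11111111.11000000
AND operation:
Net:  10100001.10010100.00110011.10000000
Network: 161.148.51.128/26


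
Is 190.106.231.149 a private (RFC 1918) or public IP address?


RFC 1918 private ranges:
  10.0.0.0/8 (10.0.0.0 - 10.255.255.255)
  172.16.0.0/12 (172.16.0.0 - 172.31.255.255)
  192.168.0.0/16 (192.168.0.0 - 192.168.255.255)
Public (not in any RFC 1918 range)


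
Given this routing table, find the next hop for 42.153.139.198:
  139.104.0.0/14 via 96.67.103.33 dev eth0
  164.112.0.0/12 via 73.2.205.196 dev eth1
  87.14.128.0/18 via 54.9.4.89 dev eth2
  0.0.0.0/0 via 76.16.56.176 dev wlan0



Longest prefix match for 42.153.139.198:
  /14 139.104.0.0: no
  /12 164.112.0.0: no
  /18 87.14.128.0: no
  /0 0.0.0.0: MATCH
Selected: next-hop 76.16.56.176 via wlan0 (matched /0)


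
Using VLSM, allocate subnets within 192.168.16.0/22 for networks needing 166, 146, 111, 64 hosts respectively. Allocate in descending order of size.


166 hosts -> /24 (254 usable): 192.168.16.0/24
146 hosts -> /24 (254 usable): 192.168.17.0/24
111 hosts -> /25 (126 usable): 192.168.18.0/25
64 hosts -> /25 (126 usable): 192.168.18.128/25
Allocation: 192.168.16.0/24 (166 hosts, 254 usable); 192.168.17.0/24 (146 hosts, 254 usable); 192.168.18.0/25 (111 hosts, 126 usable); 192.168.18.128/25 (64 hosts, 126 usable)


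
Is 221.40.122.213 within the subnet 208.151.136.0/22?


Subnet network: 208.151.136.0
Test IP AND mask: 221.40.120.0
No, 221.40.122.213 is not in 208.151.136.0/22


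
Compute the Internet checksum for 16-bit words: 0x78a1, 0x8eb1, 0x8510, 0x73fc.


Sum all words (with carry folding):
+ 0x78a1 = 0x78a1
+ 0x8eb1 = 0x0753
+ 0x8510 = 0x8c63
+ 0x73fc = 0x0060
One's complement: ~0x0060
Checksum = 0xff9f


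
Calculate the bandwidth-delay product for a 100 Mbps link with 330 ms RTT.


BDP = bandwidth * RTT
= 100 Mbps * 330 ms
= 100 * 1e6 * 330 / 1000 bits
= 33000000 bits
= 4125000 bytes
= 4028.3203 KB
BDP = 33000000 bits (4125000 bytes)


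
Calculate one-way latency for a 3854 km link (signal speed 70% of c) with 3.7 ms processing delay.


Speed = 0.7 * 3e5 km/s = 210000 km/s
Propagation delay = 3854 / 210000 = 0.0184 s = 18.3524 ms
Processing delay = 3.7 ms
Total one-way latency = 22.0524 ms


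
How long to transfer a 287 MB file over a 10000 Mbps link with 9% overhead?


Effective throughput = 10000 * (1 - 9/100) = 9100 Mbps
File size in Mb = 287 * 8 = 2296 Mb
Time = 2296 / 9100
Time = 0.2523 seconds


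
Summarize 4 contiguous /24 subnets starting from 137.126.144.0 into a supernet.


Original prefix: /24
Number of subnets: 4 = 2^2
New prefix = 24 - 2 = 22
Supernet: 137.126.144.0/22


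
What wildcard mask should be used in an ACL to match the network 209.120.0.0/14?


Subnet mask: 255.252.0.0
Wildcard = 255.255.255.255 - subnet mask
255 - 255 = 0
255 - 252 = 3
255 - 0 = 255
255 - 0 = 255
Wildcard: 0.3.255.255


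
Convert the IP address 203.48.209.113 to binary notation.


203 = 11001011
48 = 00110000
209 = 11010001
113 = 01110001
Binary: 11001011.00110000.11010001.01110001


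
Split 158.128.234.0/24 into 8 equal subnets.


New prefix = 24 + 3 = 27
Each subnet has 32 addresses
  158.128.234.0/27
  158.128.234.32/27
  158.128.234.64/27
  158.128.234.96/27
  158.128.234.128/27
  158.128.234.160/27
  158.128.234.192/27
  158.128.234.224/27
Subnets: 158.128.234.0/27, 158.128.234.32/27, 158.128.234.64/27, 158.128.234.96/27, 158.128.234.128/27, 158.128.234.160/27, 158.128.234.192/27, 158.128.234.224/27


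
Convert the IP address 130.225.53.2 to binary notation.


130 = 10000010
225 = 11100001
53 = 00110101
2 = 00000010
Binary: 10000010.11100001.00110101.00000010


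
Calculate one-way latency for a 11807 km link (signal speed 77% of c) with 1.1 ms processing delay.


Speed = 0.77 * 3e5 km/s = 231000 km/s
Propagation delay = 11807 / 231000 = 0.0511 s = 51.1126 ms
Processing delay = 1.1 ms
Total one-way latency = 52.2126 ms


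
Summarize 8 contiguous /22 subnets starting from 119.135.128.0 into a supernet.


Original prefix: /22
Number of subnets: 8 = 2^3
New prefix = 22 - 3 = 19
Supernet: 119.135.128.0/19


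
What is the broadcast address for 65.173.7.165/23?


Network: 65.173.6.0/23
Host bits = 9
Set all host bits to 1:
Broadcast: 65.173.7.255


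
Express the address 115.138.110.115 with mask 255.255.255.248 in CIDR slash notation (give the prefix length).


Binary: 11111111.11111111.11111111.11111000
Count leading 1s
Prefix: /29


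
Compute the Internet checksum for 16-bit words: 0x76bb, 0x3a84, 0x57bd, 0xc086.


Sum all words (with carry folding):
+ 0x76bb = 0x76bb
+ 0x3a84 = 0xb13f
+ 0x57bd = 0x08fd
+ 0xc086 = 0xc983
One's complement: ~0xc983
Checksum = 0x367c


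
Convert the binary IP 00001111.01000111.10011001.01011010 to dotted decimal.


00001111 = 15
01000111 = 71
10011001 = 153
01011010 = 90
IP: 15.71.153.90


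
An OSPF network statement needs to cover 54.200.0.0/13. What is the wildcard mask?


Subnet mask: 255.248.0.0
Wildcard = 255.255.255.255 - subnet mask
255 - 255 = 0
255 - 248 = 7
255 - 0 = 255
255 - 0 = 255
Wildcard: 0.7.255.255


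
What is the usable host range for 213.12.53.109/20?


Network: 213.12.48.0
Broadcast: 213.12.63.255
First usable = network + 1
Last usable = broadcast - 1
Range: 213.12.48.1 to 213.12.63.254


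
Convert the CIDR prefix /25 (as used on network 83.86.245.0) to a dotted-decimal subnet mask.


/25 means 25 network bits, 7 host bits
Binary: 11111111111111111111111110000000
Mask: 255.255.255.128


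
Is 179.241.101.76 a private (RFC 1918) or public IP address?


RFC 1918 private ranges:
  10.0.0.0/8 (10.0.0.0 - 10.255.255.255)
  172.16.0.0/12 (172.16.0.0 - 172.31.255.255)
  192.168.0.0/16 (192.168.0.0 - 192.168.255.255)
Public (not in any RFC 1918 range)


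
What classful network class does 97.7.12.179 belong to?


First octet: 97
Binary: 01100001
0xxxxxxx -> Class A (1-126)
Class A, default mask 255.0.0.0 (/8)


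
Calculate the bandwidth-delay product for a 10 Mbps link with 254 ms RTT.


BDP = bandwidth * RTT
= 10 Mbps * 254 ms
= 10 * 1e6 * 254 / 1000 bits
= 2540000 bits
= 317500 bytes
= 310.0586 KB
BDP = 2540000 bits (317500 bytes)


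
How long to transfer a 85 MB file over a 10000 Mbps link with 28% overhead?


Effective throughput = 10000 * (1 - 28/100) = 7200 Mbps
File size in Mb = 85 * 8 = 680 Mb
Time = 680 / 7200
Time = 0.0944 seconds


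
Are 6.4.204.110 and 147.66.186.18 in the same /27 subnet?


Mask: 255.255.255.224
6.4.204.110 AND mask = 6.4.204.96
147.66.186.18 AND mask = 147.66.186.0
No, different subnets (6.4.204.96 vs 147.66.186.0)


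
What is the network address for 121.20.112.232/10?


IP:   01111001.00010100.01110000.11101000
Mask: 11111111.11000000.00000000.00000000
AND operation:
Net:  01111001.00000000.00000000.00000000
Network: 121.0.0.0/10


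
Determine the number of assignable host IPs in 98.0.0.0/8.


Host bits = 32 - 8 = 24
Total addresses = 2^24 = 16777216
Usable = total - 2 (network and broadcast)
Usable hosts: 16777214


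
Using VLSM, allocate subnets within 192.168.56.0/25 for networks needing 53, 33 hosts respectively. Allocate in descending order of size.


53 hosts -> /26 (62 usable): 192.168.56.0/26
33 hosts -> /26 (62 usable): 192.168.56.64/26
Allocation: 192.168.56.0/26 (53 hosts, 62 usable); 192.168.56.64/26 (33 hosts, 62 usable)


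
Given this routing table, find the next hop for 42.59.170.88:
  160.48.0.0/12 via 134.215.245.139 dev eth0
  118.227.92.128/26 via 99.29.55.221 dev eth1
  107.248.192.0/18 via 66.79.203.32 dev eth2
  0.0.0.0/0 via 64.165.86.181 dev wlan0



Longest prefix match for 42.59.170.88:
  /12 160.48.0.0: no
  /26 118.227.92.128: no
  /18 107.248.192.0: no
  /0 0.0.0.0: MATCH
Selected: next-hop 64.165.86.181 via wlan0 (matched /0)


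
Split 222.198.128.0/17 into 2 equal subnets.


New prefix = 17 + 1 = 18
Each subnet has 16384 addresses
  222.198.128.0/18
  222.198.192.0/18
Subnets: 222.198.128.0/18, 222.198.192.0/18


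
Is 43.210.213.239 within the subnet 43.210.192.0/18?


Subnet network: 43.210.192.0
Test IP AND mask: 43.210.192.0
Yes, 43.210.213.239 is in 43.210.192.0/18


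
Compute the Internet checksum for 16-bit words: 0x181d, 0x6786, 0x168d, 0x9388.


Sum all words (with carry folding):
+ 0x181d = 0x181d
+ 0x6786 = 0x7fa3
+ 0x168d = 0x9630
+ 0x9388 = 0x29b9
One's complement: ~0x29b9
Checksum = 0xd646


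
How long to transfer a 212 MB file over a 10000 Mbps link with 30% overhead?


Effective throughput = 10000 * (1 - 30/100) = 7000 Mbps
File size in Mb = 212 * 8 = 1696 Mb
Time = 1696 / 7000
Time = 0.2423 seconds


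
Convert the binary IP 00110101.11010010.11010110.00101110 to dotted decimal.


00110101 = 53
11010010 = 210
11010110 = 214
00101110 = 46
IP: 53.210.214.46


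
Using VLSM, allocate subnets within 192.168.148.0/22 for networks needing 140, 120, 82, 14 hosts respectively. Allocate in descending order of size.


140 hosts -> /24 (254 usable): 192.168.148.0/24
120 hosts -> /25 (126 usable): 192.168.149.0/25
82 hosts -> /25 (126 usable): 192.168.149.128/25
14 hosts -> /28 (14 usable): 192.168.150.0/28
Allocation: 192.168.148.0/24 (140 hosts, 254 usable); 192.168.149.0/25 (120 hosts, 126 usable); 192.168.149.128/25 (82 hosts, 126 usable); 192.168.150.0/28 (14 hosts, 14 usable)


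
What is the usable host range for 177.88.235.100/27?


Network: 177.88.235.96
Broadcast: 177.88.235.127
First usable = network + 1
Last usable = broadcast - 1
Range: 177.88.235.97 to 177.88.235.126


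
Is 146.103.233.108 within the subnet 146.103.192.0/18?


Subnet network: 146.103.192.0
Test IP AND mask: 146.103.192.0
Yes, 146.103.233.108 is in 146.103.192.0/18


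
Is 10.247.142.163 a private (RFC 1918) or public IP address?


RFC 1918 private ranges:
  10.0.0.0/8 (10.0.0.0 - 10.255.255.255)
  172.16.0.0/12 (172.16.0.0 - 172.31.255.255)
  192.168.0.0/16 (192.168.0.0 - 192.168.255.255)
Private (in 10.0.0.0/8)


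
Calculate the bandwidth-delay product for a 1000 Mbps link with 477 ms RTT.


BDP = bandwidth * RTT
= 1000 Mbps * 477 ms
= 1000 * 1e6 * 477 / 1000 bits
= 477000000 bits
= 59625000 bytes
= 58227.5391 KB
BDP = 477000000 bits (59625000 bytes)


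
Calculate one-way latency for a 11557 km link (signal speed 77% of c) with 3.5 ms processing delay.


Speed = 0.77 * 3e5 km/s = 231000 km/s
Propagation delay = 11557 / 231000 = 0.05 s = 50.0303 ms
Processing delay = 3.5 ms
Total one-way latency = 53.5303 ms


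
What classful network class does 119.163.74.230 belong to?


First octet: 119
Binary: 01110111
0xxxxxxx -> Class A (1-126)
Class A, default mask 255.0.0.0 (/8)


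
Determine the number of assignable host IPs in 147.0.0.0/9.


Host bits = 32 - 9 = 23
Total addresses = 2^23 = 8388608
Usable = total - 2 (network and broadcast)
Usable hosts: 8388606


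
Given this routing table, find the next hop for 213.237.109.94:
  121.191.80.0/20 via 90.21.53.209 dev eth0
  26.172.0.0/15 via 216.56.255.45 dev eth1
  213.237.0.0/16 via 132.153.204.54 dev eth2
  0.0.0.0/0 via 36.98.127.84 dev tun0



Longest prefix match for 213.237.109.94:
  /20 121.191.80.0: no
  /15 26.172.0.0: no
  /16 213.237.0.0: MATCH
  /0 0.0.0.0: MATCH
Selected: next-hop 132.153.204.54 via eth2 (matched /16)


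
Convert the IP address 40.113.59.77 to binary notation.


40 = 00101000
113 = 01110001
59 = 00111011
77 = 01001101
Binary: 00101000.01110001.00111011.01001101


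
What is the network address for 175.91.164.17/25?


IP:   10101111.01011011.10100100.00010001
Mask: 11111111.11111111.11111111.10000000
AND operation:
Net:  10101111.01011011.10100100.00000000
Network: 175.91.164.0/25


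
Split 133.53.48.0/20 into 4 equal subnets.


New prefix = 20 + 2 = 22
Each subnet has 1024 addresses
  133.53.48.0/22
  133.53.52.0/22
  133.53.56.0/22
  133.53.60.0/22
Subnets: 133.53.48.0/22, 133.53.52.0/22, 133.53.56.0/22, 133.53.60.0/22


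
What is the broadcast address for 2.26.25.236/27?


Network: 2.26.25.224/27
Host bits = 5
Set all host bits to 1:
Broadcast: 2.26.25.255


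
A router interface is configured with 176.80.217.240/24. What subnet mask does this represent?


/24 means 24 network bits, 8 host bits
Binary: 11111111111111111111111100000000
Mask: 255.255.255.0


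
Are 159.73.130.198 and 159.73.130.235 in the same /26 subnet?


Mask: 255.255.255.192
159.73.130.198 AND mask = 159.73.130.192
159.73.130.235 AND mask = 159.73.130.192
Yes, same subnet (159.73.130.192)


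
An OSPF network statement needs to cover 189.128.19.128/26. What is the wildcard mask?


Subnet mask: 255.255.255.192
Wildcard = 255.255.255.255 - subnet mask
255 - 255 = 0
255 - 255 = 0
255 - 255 = 0
255 - 192 = 63
Wildcard: 0.0.0.63


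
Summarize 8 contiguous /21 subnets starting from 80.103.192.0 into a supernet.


Original prefix: /21
Number of subnets: 8 = 2^3
New prefix = 21 - 3 = 18
Supernet: 80.103.192.0/18


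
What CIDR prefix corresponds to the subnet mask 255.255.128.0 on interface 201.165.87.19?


Binary: 11111111.11111111.10000000.00000000
Count leading 1s
Prefix: /17


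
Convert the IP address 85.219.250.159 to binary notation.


85 = 01010101
219 = 11011011
250 = 11111010
159 = 10011111
Binary: 01010101.11011011.11111010.10011111


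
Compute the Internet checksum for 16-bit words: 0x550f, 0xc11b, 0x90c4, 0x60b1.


Sum all words (with carry folding):
+ 0x550f = 0x550f
+ 0xc11b = 0x162b
+ 0x90c4 = 0xa6ef
+ 0x60b1 = 0x07a1
One's complement: ~0x07a1
Checksum = 0xf85e


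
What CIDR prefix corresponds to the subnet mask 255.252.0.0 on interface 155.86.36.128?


Binary: 11111111.11111100.00000000.00000000
Count leading 1s
Prefix: /14


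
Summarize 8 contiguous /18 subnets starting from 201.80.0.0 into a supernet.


Original prefix: /18
Number of subnets: 8 = 2^3
New prefix = 18 - 3 = 15
Supernet: 201.80.0.0/15


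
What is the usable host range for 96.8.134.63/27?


Network: 96.8.134.32
Broadcast: 96.8.134.63
First usable = network + 1
Last usable = broadcast - 1
Range: 96.8.134.33 to 96.8.134.62


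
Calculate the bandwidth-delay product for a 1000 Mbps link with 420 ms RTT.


BDP = bandwidth * RTT
= 1000 Mbps * 420 ms
= 1000 * 1e6 * 420 / 1000 bits
= 420000000 bits
= 52500000 bytes
= 51269.5312 KB
BDP = 420000000 bits (52500000 bytes)


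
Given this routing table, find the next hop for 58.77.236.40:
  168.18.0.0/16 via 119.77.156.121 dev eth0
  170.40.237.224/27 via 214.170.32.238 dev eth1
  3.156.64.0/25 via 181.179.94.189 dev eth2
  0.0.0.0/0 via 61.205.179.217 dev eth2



Longest prefix match for 58.77.236.40:
  /16 168.18.0.0: no
  /27 170.40.237.224: no
  /25 3.156.64.0: no
  /0 0.0.0.0: MATCH
Selected: next-hop 61.205.179.217 via eth2 (matched /0)


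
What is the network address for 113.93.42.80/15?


IP:   01110001.01011101.00101010.01010000
Mask: 11111111.11111110.00000000.00000000
AND operation:
Net:  01110001.01011100.00000000.00000000
Network: 113.92.0.0/15


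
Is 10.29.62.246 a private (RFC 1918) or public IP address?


RFC 1918 private ranges:
  10.0.0.0/8 (10.0.0.0 - 10.255.255.255)
  172.16.0.0/12 (172.16.0.0 - 172.31.255.255)
  192.168.0.0/16 (192.168.0.0 - 192.168.255.255)
Private (in 10.0.0.0/8)


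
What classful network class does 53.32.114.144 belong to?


First octet: 53
Binary: 00110101
0xxxxxxx -> Class A (1-126)
Class A, default mask 255.0.0.0 (/8)


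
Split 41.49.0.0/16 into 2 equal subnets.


New prefix = 16 + 1 = 17
Each subnet has 32768 addresses
  41.49.0.0/17
  41.49.128.0/17
Subnets: 41.49.0.0/17, 41.49.128.0/17


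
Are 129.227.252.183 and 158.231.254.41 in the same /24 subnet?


Mask: 255.255.255.0
129.227.252.183 AND mask = 129.227.252.0
158.231.254.41 AND mask = 158.231.254.0
No, different subnets (129.227.252.0 vs 158.231.254.0)


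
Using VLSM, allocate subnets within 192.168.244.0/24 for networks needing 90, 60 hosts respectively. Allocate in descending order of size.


90 hosts -> /25 (126 usable): 192.168.244.0/25
60 hosts -> /26 (62 usable): 192.168.244.128/26
Allocation: 192.168.244.0/25 (90 hosts, 126 usable); 192.168.244.128/26 (60 hosts, 62 usable)


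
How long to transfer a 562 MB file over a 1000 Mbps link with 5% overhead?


Effective throughput = 1000 * (1 - 5/100) = 950 Mbps
File size in Mb = 562 * 8 = 4496 Mb
Time = 4496 / 950
Time = 4.7326 seconds


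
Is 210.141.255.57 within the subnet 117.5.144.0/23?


Subnet network: 117.5.144.0
Test IP AND mask: 210.141.254.0
No, 210.141.255.57 is not in 117.5.144.0/23


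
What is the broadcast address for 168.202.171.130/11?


Network: 168.192.0.0/11
Host bits = 21
Set all host bits to 1:
Broadcast: 168.223.255.255


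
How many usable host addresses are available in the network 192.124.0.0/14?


Host bits = 32 - 14 = 18
Total addresses = 2^18 = 262144
Usable = total - 2 (network and broadcast)
Usable hosts: 262142


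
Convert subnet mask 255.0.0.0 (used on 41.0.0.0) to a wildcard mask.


Subnet mask: 255.0.0.0
Wildcard = 255.255.255.255 - subnet mask
255 - 255 = 0
255 - 0 = 255
255 - 0 = 255
255 - 0 = 255
Wildcard: 0.255.255.255


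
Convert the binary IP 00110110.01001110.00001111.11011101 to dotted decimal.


00110110 = 54
01001110 = 78
00001111 = 15
11011101 = 221
IP: 54.78.15.221


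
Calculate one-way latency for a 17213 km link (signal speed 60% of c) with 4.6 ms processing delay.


Speed = 0.6 * 3e5 km/s = 180000 km/s
Propagation delay = 17213 / 180000 = 0.0956 s = 95.6278 ms
Processing delay = 4.6 ms
Total one-way latency = 100.2278 ms


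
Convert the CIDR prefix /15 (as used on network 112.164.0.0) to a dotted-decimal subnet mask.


/15 means 15 network bits, 17 host bits
Binary: 11111111111111100000000000000000
Mask: 255.254.0.0


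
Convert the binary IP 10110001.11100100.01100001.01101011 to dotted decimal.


10110001 = 177
11100100 = 228
01100001 = 97
01101011 = 107
IP: 177.228.97.107


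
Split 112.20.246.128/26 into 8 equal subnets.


New prefix = 26 + 3 = 29
Each subnet has 8 addresses
  112.20.246.128/29
  112.20.246.136/29
  112.20.246.144/29
  112.20.246.152/29
  112.20.246.160/29
  112.20.246.168/29
  112.20.246.176/29
  112.20.246.184/29
Subnets: 112.20.246.128/29, 112.20.246.136/29, 112.20.246.144/29, 112.20.246.152/29, 112.20.246.160/29, 112.20.246.168/29, 112.20.246.176/29, 112.20.246.184/29


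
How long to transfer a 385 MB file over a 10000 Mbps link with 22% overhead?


Effective throughput = 10000 * (1 - 22/100) = 7800 Mbps
File size in Mb = 385 * 8 = 3080 Mb
Time = 3080 / 7800
Time = 0.3949 seconds


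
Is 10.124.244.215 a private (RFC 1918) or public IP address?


RFC 1918 private ranges:
  10.0.0.0/8 (10.0.0.0 - 10.255.255.255)
  172.16.0.0/12 (172.16.0.0 - 172.31.255.255)
  192.168.0.0/16 (192.168.0.0 - 192.168.255.255)
Private (in 10.0.0.0/8)


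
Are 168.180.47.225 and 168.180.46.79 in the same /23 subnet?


Mask: 255.255.254.0
168.180.47.225 AND mask = 168.180.46.0
168.180.46.79 AND mask = 168.180.46.0
Yes, same subnet (168.180.46.0)


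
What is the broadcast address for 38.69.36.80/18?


Network: 38.69.0.0/18
Host bits = 14
Set all host bits to 1:
Broadcast: 38.69.63.255


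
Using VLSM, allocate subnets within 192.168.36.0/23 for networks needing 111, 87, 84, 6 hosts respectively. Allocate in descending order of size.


111 hosts -> /25 (126 usable): 192.168.36.0/25
87 hosts -> /25 (126 usable): 192.168.36.128/25
84 hosts -> /25 (126 usable): 192.168.37.0/25
6 hosts -> /29 (6 usable): 192.168.37.128/29
Allocation: 192.168.36.0/25 (111 hosts, 126 usable); 192.168.36.128/25 (87 hosts, 126 usable); 192.168.37.0/25 (84 hosts, 126 usable); 192.168.37.128/29 (6 hosts, 6 usable)


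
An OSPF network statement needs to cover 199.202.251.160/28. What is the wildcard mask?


Subnet mask: 255.255.255.240
Wildcard = 255.255.255.255 - subnet mask
255 - 255 = 0
255 - 255 = 0
255 - 255 = 0
255 - 240 = 15
Wildcard: 0.0.0.15


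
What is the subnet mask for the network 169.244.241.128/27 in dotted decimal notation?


/27 means 27 network bits, 5 host bits
Binary: 11111111111111111111111111100000
Mask: 255.255.255.224


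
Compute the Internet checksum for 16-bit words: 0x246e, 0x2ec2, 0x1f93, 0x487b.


Sum all words (with carry folding):
+ 0x246e = 0x246e
+ 0x2ec2 = 0x5330
+ 0x1f93 = 0x72c3
+ 0x487b = 0xbb3e
One's complement: ~0xbb3e
Checksum = 0x44c1


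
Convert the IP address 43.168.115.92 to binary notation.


43 = 00101011
168 = 10101000
115 = 01110011
92 = 01011100
Binary: 00101011.10101000.01110011.01011100


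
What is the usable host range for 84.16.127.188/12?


Network: 84.16.0.0
Broadcast: 84.31.255.255
First usable = network + 1
Last usable = broadcast - 1
Range: 84.16.0.1 to 84.31.255.254


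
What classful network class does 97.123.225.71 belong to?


First octet: 97
Binary: 01100001
0xxxxxxx -> Class A (1-126)
Class A, default mask 255.0.0.0 (/8)


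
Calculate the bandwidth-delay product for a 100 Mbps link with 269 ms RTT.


BDP = bandwidth * RTT
= 100 Mbps * 269 ms
= 100 * 1e6 * 269 / 1000 bits
= 26900000 bits
= 3362500 bytes
= 3283.6914 KB
BDP = 26900000 bits (3362500 bytes)


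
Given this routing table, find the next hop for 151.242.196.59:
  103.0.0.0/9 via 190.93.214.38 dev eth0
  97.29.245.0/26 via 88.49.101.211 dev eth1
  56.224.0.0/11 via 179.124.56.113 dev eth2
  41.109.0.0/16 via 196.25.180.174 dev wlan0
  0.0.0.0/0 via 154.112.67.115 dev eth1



Longest prefix match for 151.242.196.59:
  /9 103.0.0.0: no
  /26 97.29.245.0: no
  /11 56.224.0.0: no
  /16 41.109.0.0: no
  /0 0.0.0.0: MATCH
Selected: next-hop 154.112.67.115 via eth1 (matched /0)


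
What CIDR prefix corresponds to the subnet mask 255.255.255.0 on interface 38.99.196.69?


Binary: 11111111.11111111.11111111.00000000
Count leading 1s
Prefix: /24


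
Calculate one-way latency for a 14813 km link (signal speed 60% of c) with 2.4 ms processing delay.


Speed = 0.6 * 3e5 km/s = 180000 km/s
Propagation delay = 14813 / 180000 = 0.0823 s = 82.2944 ms
Processing delay = 2.4 ms
Total one-way latency = 84.6944 ms


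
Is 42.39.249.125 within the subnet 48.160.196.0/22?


Subnet network: 48.160.196.0
Test IP AND mask: 42.39.248.0
No, 42.39.249.125 is not in 48.160.196.0/22


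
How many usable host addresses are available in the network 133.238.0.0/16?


Host bits = 32 - 16 = 16
Total addresses = 2^16 = 65536
Usable = total - 2 (network and broadcast)
Usable hosts: 65534


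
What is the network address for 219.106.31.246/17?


IP:   11011011.01101010.00011111.11110110
Mask: 11111111.11111111.10000000.00000000
AND operation:
Net:  11011011.01101010.00000000.00000000
Network: 219.106.0.0/17


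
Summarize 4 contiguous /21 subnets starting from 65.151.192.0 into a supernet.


Original prefix: /21
Number of subnets: 4 = 2^2
New prefix = 21 - 2 = 19
Supernet: 65.151.192.0/19


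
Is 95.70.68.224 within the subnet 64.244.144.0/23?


Subnet network: 64.244.144.0
Test IP AND mask: 95.70.68.0
No, 95.70.68.224 is not in 64.244.144.0/23


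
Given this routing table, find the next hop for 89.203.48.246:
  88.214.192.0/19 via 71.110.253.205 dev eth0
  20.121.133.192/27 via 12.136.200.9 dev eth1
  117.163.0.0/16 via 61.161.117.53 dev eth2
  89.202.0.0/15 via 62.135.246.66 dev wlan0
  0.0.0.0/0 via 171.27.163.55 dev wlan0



Longest prefix match for 89.203.48.246:
  /19 88.214.192.0: no
  /27 20.121.133.192: no
  /16 117.163.0.0: no
  /15 89.202.0.0: MATCH
  /0 0.0.0.0: MATCH
Selected: next-hop 62.135.246.66 via wlan0 (matched /15)


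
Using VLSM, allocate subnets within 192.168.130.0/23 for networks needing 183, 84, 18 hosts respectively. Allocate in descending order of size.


183 hosts -> /24 (254 usable): 192.168.130.0/24
84 hosts -> /25 (126 usable): 192.168.131.0/25
18 hosts -> /27 (30 usable): 192.168.131.128/27
Allocation: 192.168.130.0/24 (183 hosts, 254 usable); 192.168.131.0/25 (84 hosts, 126 usable); 192.168.131.128/27 (18 hosts, 30 usable)


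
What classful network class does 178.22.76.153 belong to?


First octet: 178
Binary: 10110010
10xxxxxx -> Class B (128-191)
Class B, default mask 255.255.0.0 (/16)


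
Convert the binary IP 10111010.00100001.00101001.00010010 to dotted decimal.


10111010 = 186
00100001 = 33
00101001 = 41
00010010 = 18
IP: 186.33.41.18


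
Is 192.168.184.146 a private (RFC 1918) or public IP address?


RFC 1918 private ranges:
  10.0.0.0/8 (10.0.0.0 - 10.255.255.255)
  172.16.0.0/12 (172.16.0.0 - 172.31.255.255)
  192.168.0.0/16 (192.168.0.0 - 192.168.255.255)
Private (in 192.168.0.0/16)


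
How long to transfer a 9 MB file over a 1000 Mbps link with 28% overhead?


Effective throughput = 1000 * (1 - 28/100) = 720 Mbps
File size in Mb = 9 * 8 = 72 Mb
Time = 72 / 720
Time = 0.1 seconds


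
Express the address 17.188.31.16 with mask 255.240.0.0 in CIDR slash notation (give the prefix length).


Binary: 11111111.11110000.00000000.00000000
Count leading 1s
Prefix: /12


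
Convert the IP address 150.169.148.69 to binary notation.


150 = 10010110
169 = 10101001
148 = 10010100
69 = 01000101
Binary: 10010110.10101001.10010100.01000101


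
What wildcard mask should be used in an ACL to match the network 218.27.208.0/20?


Subnet mask: 255.255.240.0
Wildcard = 255.255.255.255 - subnet mask
255 - 255 = 0
255 - 255 = 0
255 - 240 = 15
255 - 0 = 255
Wildcard: 0.0.15.255


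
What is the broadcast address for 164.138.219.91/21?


Network: 164.138.216.0/21
Host bits = 11
Set all host bits to 1:
Broadcast: 164.138.223.255


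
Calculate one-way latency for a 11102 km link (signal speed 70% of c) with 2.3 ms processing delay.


Speed = 0.7 * 3e5 km/s = 210000 km/s
Propagation delay = 11102 / 210000 = 0.0529 s = 52.8667 ms
Processing delay = 2.3 ms
Total one-way latency = 55.1667 ms


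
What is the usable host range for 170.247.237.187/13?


Network: 170.240.0.0
Broadcast: 170.247.255.255
First usable = network + 1
Last usable = broadcast - 1
Range: 170.240.0.1 to 170.247.255.254


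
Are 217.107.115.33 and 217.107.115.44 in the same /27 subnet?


Mask: 255.255.255.224
217.107.115.33 AND mask = 217.107.115.32
217.107.115.44 AND mask = 217.107.115.32
Yes, same subnet (217.107.115.32)


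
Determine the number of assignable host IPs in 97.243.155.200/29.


Host bits = 32 - 29 = 3
Total addresses = 2^3 = 8
Usable = total - 2 (network and broadcast)
Usable hosts: 6


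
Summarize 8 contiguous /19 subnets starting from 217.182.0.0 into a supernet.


Original prefix: /19
Number of subnets: 8 = 2^3
New prefix = 19 - 3 = 16
Supernet: 217.182.0.0/16


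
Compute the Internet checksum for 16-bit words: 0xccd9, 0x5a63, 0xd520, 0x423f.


Sum all words (with carry folding):
+ 0xccd9 = 0xccd9
+ 0x5a63 = 0x273d
+ 0xd520 = 0xfc5d
+ 0x423f = 0x3e9d
One's complement: ~0x3e9d
Checksum = 0xc162


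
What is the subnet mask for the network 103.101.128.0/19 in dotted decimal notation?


/19 means 19 network bits, 13 host bits
Binary: 11111111111111111110000000000000
Mask: 255.255.224.0


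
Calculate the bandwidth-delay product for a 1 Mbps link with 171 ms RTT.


BDP = bandwidth * RTT
= 1 Mbps * 171 ms
= 1 * 1e6 * 171 / 1000 bits
= 171000 bits
= 21375 bytes
= 20.874 KB
BDP = 171000 bits (21375 bytes)


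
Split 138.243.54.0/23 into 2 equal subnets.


New prefix = 23 + 1 = 24
Each subnet has 256 addresses
  138.243.54.0/24
  138.243.55.0/24
Subnets: 138.243.54.0/24, 138.243.55.0/24


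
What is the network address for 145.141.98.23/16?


IP:   10010001.10001101.01100010.00010111
Mask: 11111111.11111111.00000000.00000000
AND operation:
Net:  10010001.10001101.00000000.00000000
Network: 145.141.0.0/16


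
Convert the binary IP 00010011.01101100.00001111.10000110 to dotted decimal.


00010011 = 19
01101100 = 108
00001111 = 15
10000110 = 134
IP: 19.108.15.134


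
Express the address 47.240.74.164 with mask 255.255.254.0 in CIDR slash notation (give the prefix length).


Binary: 11111111.11111111.11111110.00000000
Count leading 1s
Prefix: /23


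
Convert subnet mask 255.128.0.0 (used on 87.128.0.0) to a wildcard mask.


Subnet mask: 255.128.0.0
Wildcard = 255.255.255.255 - subnet mask
255 - 255 = 0
255 - 128 = 127
255 - 0 = 255
255 - 0 = 255
Wildcard: 0.127.255.255


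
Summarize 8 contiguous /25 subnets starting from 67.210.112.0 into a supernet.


Original prefix: /25
Number of subnets: 8 = 2^3
New prefix = 25 - 3 = 22
Supernet: 67.210.112.0/22


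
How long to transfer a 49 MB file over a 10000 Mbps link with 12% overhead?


Effective throughput = 10000 * (1 - 12/100) = 8800 Mbps
File size in Mb = 49 * 8 = 392 Mb
Time = 392 / 8800
Time = 0.0445 seconds


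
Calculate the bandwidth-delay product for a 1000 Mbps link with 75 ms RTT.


BDP = bandwidth * RTT
= 1000 Mbps * 75 ms
= 1000 * 1e6 * 75 / 1000 bits
= 75000000 bits
= 9375000 bytes
= 9155.2734 KB
BDP = 75000000 bits (9375000 bytes)


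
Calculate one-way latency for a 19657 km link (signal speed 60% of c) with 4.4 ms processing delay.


Speed = 0.6 * 3e5 km/s = 180000 km/s
Propagation delay = 19657 / 180000 = 0.1092 s = 109.2056 ms
Processing delay = 4.4 ms
Total one-way latency = 113.6056 ms


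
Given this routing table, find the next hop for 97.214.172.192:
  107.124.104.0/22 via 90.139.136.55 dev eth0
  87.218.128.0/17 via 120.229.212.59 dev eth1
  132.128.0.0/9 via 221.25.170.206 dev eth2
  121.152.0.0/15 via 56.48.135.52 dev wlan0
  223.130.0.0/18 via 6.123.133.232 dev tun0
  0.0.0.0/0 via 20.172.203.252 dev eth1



Longest prefix match for 97.214.172.192:
  /22 107.124.104.0: no
  /17 87.218.128.0: no
  /9 132.128.0.0: no
  /15 121.152.0.0: no
  /18 223.130.0.0: no
  /0 0.0.0.0: MATCH
Selected: next-hop 20.172.203.252 via eth1 (matched /0)


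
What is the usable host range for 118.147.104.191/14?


Network: 118.144.0.0
Broadcast: 118.147.255.255
First usable = network + 1
Last usable = broadcast - 1
Range: 118.144.0.1 to 118.147.255.254


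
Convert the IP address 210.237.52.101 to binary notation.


210 = 11010010
237 = 11101101
52 = 00110100
101 = 01100101
Binary: 11010010.11101101.00110100.01100101


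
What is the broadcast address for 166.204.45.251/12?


Network: 166.192.0.0/12
Host bits = 20
Set all host bits to 1:
Broadcast: 166.207.255.255


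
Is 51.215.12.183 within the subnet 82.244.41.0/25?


Subnet network: 82.244.41.0
Test IP AND mask: 51.215.12.128
No, 51.215.12.183 is not in 82.244.41.0/25


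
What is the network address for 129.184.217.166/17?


IP:   10000001.10111000.11011001.10100110
Mask: 11111111.11111111.10000000.00000000
AND operation:
Net:  10000001.10111000.10000000.00000000
Network: 129.184.128.0/17


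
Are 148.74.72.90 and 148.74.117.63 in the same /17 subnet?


Mask: 255.255.128.0
148.74.72.90 AND mask = 148.74.0.0
148.74.117.63 AND mask = 148.74.0.0
Yes, same subnet (148.74.0.0)


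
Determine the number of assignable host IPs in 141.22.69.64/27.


Host bits = 32 - 27 = 5
Total addresses = 2^5 = 32
Usable = total - 2 (network and broadcast)
Usable hosts: 30


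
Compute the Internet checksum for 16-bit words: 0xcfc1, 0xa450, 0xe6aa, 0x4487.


Sum all words (with carry folding):
+ 0xcfc1 = 0xcfc1
+ 0xa450 = 0x7412
+ 0xe6aa = 0x5abd
+ 0x4487 = 0x9f44
One's complement: ~0x9f44
Checksum = 0x60bb


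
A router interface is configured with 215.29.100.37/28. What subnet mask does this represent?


/28 means 28 network bits, 4 host bits
Binary: 11111111111111111111111111110000
Mask: 255.255.255.240


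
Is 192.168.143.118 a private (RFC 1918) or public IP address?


RFC 1918 private ranges:
  10.0.0.0/8 (10.0.0.0 - 10.255.255.255)
  172.16.0.0/12 (172.16.0.0 - 172.31.255.255)
  192.168.0.0/16 (192.168.0.0 - 192.168.255.255)
Private (in 192.168.0.0/16)


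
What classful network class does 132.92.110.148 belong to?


First octet: 132
Binary: 10000100
10xxxxxx -> Class B (128-191)
Class B, default mask 255.255.0.0 (/16)


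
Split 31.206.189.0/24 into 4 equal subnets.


New prefix = 24 + 2 = 26
Each subnet has 64 addresses
  31.206.189.0/26
  31.206.189.64/26
  31.206.189.128/26
  31.206.189.192/26
Subnets: 31.206.189.0/26, 31.206.189.64/26, 31.206.189.128/26, 31.206.189.192/26


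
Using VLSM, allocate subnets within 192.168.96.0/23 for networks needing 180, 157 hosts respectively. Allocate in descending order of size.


180 hosts -> /24 (254 usable): 192.168.96.0/24
157 hosts -> /24 (254 usable): 192.168.97.0/24
Allocation: 192.168.96.0/24 (180 hosts, 254 usable); 192.168.97.0/24 (157 hosts, 254 usable)


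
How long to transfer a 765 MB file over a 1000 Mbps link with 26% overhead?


Effective throughput = 1000 * (1 - 26/100) = 740 Mbps
File size in Mb = 765 * 8 = 6120 Mb
Time = 6120 / 740
Time = 8.2703 seconds


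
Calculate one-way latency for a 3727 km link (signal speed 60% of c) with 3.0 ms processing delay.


Speed = 0.6 * 3e5 km/s = 180000 km/s
Propagation delay = 3727 / 180000 = 0.0207 s = 20.7056 ms
Processing delay = 3.0 ms
Total one-way latency = 23.7056 ms


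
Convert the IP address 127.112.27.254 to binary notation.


127 = 01111111
112 = 01110000
27 = 00011011
254 = 11111110
Binary: 01111111.01110000.00011011.11111110


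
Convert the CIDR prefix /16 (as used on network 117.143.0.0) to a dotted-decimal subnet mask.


/16 means 16 network bits, 16 host bits
Binary: 11111111111111110000000000000000
Mask: 255.255.0.0


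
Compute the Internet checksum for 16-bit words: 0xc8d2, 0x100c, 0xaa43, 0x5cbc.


Sum all words (with carry folding):
+ 0xc8d2 = 0xc8d2
+ 0x100c = 0xd8de
+ 0xaa43 = 0x8322
+ 0x5cbc = 0xdfde
One's complement: ~0xdfde
Checksum = 0x2021


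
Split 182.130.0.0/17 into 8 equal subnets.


New prefix = 17 + 3 = 20
Each subnet has 4096 addresses
  182.130.0.0/20
  182.130.16.0/20
  182.130.32.0/20
  182.130.48.0/20
  182.130.64.0/20
  182.130.80.0/20
  182.130.96.0/20
  182.130.112.0/20
Subnets: 182.130.0.0/20, 182.130.16.0/20, 182.130.32.0/20, 182.130.48.0/20, 182.130.64.0/20, 182.130.80.0/20, 182.130.96.0/20, 182.130.112.0/20


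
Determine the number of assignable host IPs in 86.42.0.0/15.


Host bits = 32 - 15 = 17
Total addresses = 2^17 = 131072
Usable = total - 2 (network and broadcast)
Usable hosts: 131070


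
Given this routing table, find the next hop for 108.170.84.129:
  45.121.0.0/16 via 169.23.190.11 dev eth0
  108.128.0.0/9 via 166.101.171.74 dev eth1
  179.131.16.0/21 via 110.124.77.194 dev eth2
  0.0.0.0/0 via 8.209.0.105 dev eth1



Longest prefix match for 108.170.84.129:
  /16 45.121.0.0: no
  /9 108.128.0.0: MATCH
  /21 179.131.16.0: no
  /0 0.0.0.0: MATCH
Selected: next-hop 166.101.171.74 via eth1 (matched /9)
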